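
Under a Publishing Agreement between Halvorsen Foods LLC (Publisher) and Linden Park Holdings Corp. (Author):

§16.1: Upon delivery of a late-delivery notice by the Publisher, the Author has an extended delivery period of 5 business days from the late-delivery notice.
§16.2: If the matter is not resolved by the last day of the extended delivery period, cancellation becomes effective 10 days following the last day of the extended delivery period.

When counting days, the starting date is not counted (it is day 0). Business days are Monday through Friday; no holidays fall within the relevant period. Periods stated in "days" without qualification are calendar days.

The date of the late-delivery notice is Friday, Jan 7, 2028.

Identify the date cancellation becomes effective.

Jan 24, 2028

The last day of the extended delivery period: 5 business days after Friday, Jan 7, 2028, skipping weekends — Jan 10, Jan 11, Jan 12, Jan 13, Jan 14 — lands on Friday, Jan 14, 2028.
The date cancellation becomes effective: Jan 14, 2028 + 10 days = Jan 24, 2028.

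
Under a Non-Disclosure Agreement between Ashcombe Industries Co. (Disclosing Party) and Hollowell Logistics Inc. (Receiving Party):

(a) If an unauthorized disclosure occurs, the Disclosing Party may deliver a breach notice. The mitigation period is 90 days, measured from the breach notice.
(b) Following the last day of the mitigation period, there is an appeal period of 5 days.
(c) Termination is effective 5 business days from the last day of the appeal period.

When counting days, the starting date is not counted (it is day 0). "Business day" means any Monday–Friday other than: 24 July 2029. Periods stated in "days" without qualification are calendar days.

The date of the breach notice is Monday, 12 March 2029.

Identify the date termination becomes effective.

22 June 2029

The last day of the mitigation period: 12 March 2029 + 90 days = 10 June 2029.
The last day of the appeal period: 10 June 2029 + 5 days = 15 June 2029.
From Friday, 15 June 2029, 5 business days (Jun 18, Jun 19, Jun 20, Jun 21, Jun 22, skipping weekends) brings us to Friday, 22 June 2029, which is the date termination becomes effective.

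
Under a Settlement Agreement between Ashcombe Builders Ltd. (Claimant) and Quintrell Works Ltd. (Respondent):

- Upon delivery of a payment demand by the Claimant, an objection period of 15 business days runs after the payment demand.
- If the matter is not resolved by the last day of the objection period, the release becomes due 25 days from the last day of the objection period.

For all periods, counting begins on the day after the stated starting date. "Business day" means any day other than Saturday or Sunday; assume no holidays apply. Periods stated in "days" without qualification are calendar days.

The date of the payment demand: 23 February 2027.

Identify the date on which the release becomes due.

10 April 2027

The last day of the objection period: counting 15 business days from Tuesday, 23 February 2027 (Feb 24, Feb 25, Feb 26, Mar 1, …, Mar 12, Mar 15, Mar 16, skipping weekends) reaches Tuesday, 16 March 2027.
Adding 25 calendar days to 16 March 2027 gives 10 April 2027, which is the date on which the release becomes due.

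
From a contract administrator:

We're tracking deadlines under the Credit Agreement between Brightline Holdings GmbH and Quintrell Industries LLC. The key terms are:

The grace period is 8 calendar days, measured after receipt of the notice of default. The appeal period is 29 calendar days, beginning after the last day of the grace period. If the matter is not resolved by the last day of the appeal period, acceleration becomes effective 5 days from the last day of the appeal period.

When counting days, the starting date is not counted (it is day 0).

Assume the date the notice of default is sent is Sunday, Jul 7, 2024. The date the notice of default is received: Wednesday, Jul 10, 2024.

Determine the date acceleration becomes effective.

The last day of the grace period: 8 calendar days after Jul 10, 2024 is Jul 18, 2024.
The last day of the appeal period: Jul 18, 2024 + 29 days = Aug 16, 2024.
Adding 5 calendar days to Aug 16, 2024 gives Aug 21, 2024, which is the date acceleration becomes effective.

Aug 21, 2024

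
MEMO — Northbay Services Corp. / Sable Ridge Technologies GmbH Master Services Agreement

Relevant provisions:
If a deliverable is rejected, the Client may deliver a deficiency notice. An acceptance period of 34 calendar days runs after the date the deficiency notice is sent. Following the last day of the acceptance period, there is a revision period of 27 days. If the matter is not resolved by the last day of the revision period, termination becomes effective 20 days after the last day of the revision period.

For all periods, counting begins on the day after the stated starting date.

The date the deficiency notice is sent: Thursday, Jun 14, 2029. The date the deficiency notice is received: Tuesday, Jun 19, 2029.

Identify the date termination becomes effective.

The last day of the acceptance period: Jun 14, 2029 + 34 days = Jul 18, 2029.
Adding 27 calendar days to Jul 18, 2029 gives Aug 14, 2029, which is the last day of the revision period.
The date termination becomes effective: Aug 14, 2029 + 20 days = Sep 3, 2029.

Sep 3, 2029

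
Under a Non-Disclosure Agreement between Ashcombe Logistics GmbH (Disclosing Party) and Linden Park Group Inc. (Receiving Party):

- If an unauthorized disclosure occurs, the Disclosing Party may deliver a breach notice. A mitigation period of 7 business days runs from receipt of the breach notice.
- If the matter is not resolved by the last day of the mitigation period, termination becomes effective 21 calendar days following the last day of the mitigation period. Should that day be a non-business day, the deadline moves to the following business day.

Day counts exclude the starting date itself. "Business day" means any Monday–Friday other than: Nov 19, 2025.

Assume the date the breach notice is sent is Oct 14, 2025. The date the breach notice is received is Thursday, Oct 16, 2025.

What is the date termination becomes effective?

Nov 17, 2025

The last day of the mitigation period: counting 7 business days from Thursday, Oct 16, 2025 (Oct 17, Oct 20, Oct 21, Oct 22, Oct 23, Oct 24, Oct 27, skipping weekends) reaches Monday, Oct 27, 2025.
Adding 21 calendar days to Oct 27, 2025 gives Nov 17, 2025, which is the date termination becomes effective. Nov 17, 2025 is a Monday and is not a listed holiday, so no roll-forward applies.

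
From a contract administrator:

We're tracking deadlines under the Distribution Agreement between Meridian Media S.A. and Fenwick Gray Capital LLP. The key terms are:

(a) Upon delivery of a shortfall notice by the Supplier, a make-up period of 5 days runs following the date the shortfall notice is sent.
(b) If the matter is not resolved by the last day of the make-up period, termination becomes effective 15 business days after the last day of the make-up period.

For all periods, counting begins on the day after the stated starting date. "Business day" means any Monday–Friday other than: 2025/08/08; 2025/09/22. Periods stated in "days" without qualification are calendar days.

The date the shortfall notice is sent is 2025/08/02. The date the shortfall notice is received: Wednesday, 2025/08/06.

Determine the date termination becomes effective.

Adding 5 calendar days to 2025/08/02 gives 2025/08/07, which is the last day of the make-up period.
From Thursday, 2025/08/07, 15 business days (Aug 11, Aug 12, Aug 13, Aug 14, …, Aug 27, Aug 28, Aug 29, skipping weekends and the listed holiday on Aug 8) brings us to Friday, 2025/08/29, which is the date termination becomes effective.

2025/08/29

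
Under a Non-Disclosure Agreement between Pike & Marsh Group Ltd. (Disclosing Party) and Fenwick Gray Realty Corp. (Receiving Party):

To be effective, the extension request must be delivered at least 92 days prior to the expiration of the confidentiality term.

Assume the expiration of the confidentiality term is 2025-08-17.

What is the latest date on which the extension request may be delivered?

Counting back 92 calendar days from 2025-08-17 gives 2025-05-17.

2025-05-17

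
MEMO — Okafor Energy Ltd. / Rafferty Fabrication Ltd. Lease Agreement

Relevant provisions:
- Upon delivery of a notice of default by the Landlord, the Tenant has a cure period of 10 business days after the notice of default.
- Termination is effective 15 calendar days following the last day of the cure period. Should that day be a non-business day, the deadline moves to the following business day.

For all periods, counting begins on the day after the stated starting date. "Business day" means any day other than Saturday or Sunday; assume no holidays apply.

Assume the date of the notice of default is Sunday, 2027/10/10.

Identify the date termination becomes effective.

2027/11/08

The last day of the cure period: counting 10 business days from Sunday, 2027/10/10 (Oct 11, Oct 12, Oct 13, Oct 14, Oct 15, Oct 18, Oct 19, Oct 20, Oct 21, Oct 22, skipping weekends) reaches Friday, 2027/10/22.
The date termination becomes effective: 2027/10/22 + 15 days = 2027/11/06. That falls on a Saturday, so it rolls to the next business day, Monday, 2027/11/08.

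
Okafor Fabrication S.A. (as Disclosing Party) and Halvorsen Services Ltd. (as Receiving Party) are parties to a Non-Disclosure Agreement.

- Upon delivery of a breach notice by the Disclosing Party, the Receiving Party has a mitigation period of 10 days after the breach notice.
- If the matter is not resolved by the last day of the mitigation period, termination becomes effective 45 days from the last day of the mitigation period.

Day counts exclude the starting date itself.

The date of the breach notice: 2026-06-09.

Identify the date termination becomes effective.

2026-08-03

Adding 10 calendar days to 2026-06-09 gives 2026-06-19, which is the last day of the mitigation period.
The date termination becomes effective: 2026-06-19 + 45 days = 2026-08-03.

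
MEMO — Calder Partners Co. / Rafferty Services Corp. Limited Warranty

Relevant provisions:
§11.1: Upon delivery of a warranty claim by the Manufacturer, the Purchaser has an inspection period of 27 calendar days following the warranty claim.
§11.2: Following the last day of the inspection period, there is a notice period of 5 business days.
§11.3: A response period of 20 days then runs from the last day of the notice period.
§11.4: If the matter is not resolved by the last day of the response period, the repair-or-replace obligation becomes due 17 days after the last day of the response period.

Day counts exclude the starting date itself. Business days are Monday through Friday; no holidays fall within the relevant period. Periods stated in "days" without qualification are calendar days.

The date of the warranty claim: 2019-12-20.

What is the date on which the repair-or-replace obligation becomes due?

The last day of the inspection period: 27 calendar days after 2019-12-20 is 2020-01-16.
The last day of the notice period: 5 business days after Thursday, 2020-01-16, skipping weekends — Jan 17, Jan 20, Jan 21, Jan 22, Jan 23 — lands on Thursday, 2020-01-23.
Adding 20 calendar days to 2020-01-23 gives 2020-02-12, which is the last day of the response period.
Adding 17 calendar days to 2020-02-12 gives 2020-02-29, which is the date on which the repair-or-replace obligation becomes due.

2020-02-29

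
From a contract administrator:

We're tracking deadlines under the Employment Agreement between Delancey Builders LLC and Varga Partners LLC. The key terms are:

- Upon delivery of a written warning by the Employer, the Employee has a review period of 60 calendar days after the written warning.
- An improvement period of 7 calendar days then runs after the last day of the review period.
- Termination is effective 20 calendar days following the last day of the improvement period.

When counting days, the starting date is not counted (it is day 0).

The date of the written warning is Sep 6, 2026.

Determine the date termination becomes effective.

Adding 60 calendar days to Sep 6, 2026 gives Nov 5, 2026, which is the last day of the review period.
The last day of the improvement period: Nov 5, 2026 + 7 days = Nov 12, 2026.
Adding 20 calendar days to Nov 12, 2026 gives Dec 2, 2026, which is the date termination becomes effective.

Dec 2, 2026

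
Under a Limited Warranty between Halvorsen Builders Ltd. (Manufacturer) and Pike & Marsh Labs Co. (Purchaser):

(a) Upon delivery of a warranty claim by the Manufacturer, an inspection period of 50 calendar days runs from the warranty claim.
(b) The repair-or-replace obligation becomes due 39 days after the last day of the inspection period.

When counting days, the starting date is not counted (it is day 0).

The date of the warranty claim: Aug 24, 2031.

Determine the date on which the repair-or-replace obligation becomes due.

The last day of the inspection period: Aug 24, 2031 + 50 days = Oct 13, 2031.
The date on which the repair-or-replace obligation becomes due: Oct 13, 2031 + 39 days = Nov 21, 2031.

Nov 21, 2031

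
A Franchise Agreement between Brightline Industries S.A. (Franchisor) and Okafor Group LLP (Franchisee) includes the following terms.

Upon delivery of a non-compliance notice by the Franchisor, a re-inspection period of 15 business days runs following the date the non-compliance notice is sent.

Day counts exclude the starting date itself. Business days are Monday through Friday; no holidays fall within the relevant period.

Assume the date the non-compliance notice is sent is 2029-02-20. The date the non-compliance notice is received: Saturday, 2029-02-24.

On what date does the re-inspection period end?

The last day of the re-inspection period: counting 15 business days from Tuesday, 2029-02-20 (Feb 21, Feb 22, Feb 23, Feb 26, …, Mar 9, Mar 12, Mar 13, skipping weekends) reaches Tuesday, 2029-03-13.

2029-03-13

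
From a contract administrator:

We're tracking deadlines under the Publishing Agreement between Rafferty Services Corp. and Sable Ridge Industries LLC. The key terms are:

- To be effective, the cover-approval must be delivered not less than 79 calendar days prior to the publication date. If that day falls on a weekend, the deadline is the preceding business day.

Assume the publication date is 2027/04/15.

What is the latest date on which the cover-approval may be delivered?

2027/04/15 minus 79 days is 2027/01/26. That is a Tuesday, so no adjustment is needed.

2027/01/26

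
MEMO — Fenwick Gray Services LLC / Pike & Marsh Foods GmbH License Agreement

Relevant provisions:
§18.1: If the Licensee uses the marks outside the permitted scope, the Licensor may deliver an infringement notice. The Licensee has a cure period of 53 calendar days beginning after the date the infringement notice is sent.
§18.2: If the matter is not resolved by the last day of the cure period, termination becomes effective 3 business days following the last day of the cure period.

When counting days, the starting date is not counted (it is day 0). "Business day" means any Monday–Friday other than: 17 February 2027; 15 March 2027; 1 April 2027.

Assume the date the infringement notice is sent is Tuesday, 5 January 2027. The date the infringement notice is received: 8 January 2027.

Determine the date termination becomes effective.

Adding 53 calendar days to 5 January 2027 gives 27 February 2027, which is the last day of the cure period.
The date termination becomes effective: counting 3 business days from Saturday, 27 February 2027 (Mar 1, Mar 2, Mar 3, skipping weekends) reaches Wednesday, 3 March 2027.

3 March 2027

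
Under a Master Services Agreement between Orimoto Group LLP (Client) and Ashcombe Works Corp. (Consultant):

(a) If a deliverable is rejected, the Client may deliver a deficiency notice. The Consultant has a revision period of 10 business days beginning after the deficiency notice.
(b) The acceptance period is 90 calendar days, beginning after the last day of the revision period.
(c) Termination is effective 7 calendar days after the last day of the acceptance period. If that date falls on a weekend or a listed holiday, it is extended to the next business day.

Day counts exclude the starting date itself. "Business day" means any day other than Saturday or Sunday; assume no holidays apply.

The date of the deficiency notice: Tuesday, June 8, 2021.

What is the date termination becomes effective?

September 27, 2021

The last day of the revision period: 10 business days after Tuesday, June 8, 2021, skipping weekends — Jun 9, Jun 10, Jun 11, Jun 14, Jun 15, Jun 16, Jun 17, Jun 18, Jun 21, Jun 22 — lands on Tuesday, June 22, 2021.
Adding 90 calendar days to June 22, 2021 gives September 20, 2021, which is the last day of the acceptance period.
The date termination becomes effective: 7 calendar days after September 20, 2021 is September 27, 2021. September 27, 2021 is a Monday, so no roll-forward applies.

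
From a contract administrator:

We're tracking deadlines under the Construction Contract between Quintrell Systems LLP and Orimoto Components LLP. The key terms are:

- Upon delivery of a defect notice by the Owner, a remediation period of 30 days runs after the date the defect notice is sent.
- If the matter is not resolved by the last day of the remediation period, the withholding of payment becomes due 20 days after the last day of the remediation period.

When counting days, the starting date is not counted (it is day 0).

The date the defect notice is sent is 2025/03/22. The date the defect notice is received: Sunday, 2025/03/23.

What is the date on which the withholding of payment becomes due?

The last day of the remediation period: 30 calendar days after 2025/03/22 is 2025/04/21.
The date on which the withholding of payment becomes due: 20 calendar days after 2025/04/21 is 2025/05/11.

2025/05/11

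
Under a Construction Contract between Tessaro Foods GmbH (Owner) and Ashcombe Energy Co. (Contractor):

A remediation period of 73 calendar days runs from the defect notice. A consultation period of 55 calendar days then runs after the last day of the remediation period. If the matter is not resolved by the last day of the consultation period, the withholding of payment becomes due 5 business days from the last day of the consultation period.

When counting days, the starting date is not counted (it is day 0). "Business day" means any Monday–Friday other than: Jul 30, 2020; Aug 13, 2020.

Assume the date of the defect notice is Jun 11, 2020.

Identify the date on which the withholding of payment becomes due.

Adding 73 calendar days to Jun 11, 2020 gives Aug 23, 2020, which is the last day of the remediation period.
The last day of the consultation period: 55 calendar days after Aug 23, 2020 is Oct 17, 2020.
The date on which the withholding of payment becomes due: 5 business days after Saturday, Oct 17, 2020, skipping weekends — Oct 19, Oct 20, Oct 21, Oct 22, Oct 23 — lands on Friday, Oct 23, 2020.

Oct 23, 2020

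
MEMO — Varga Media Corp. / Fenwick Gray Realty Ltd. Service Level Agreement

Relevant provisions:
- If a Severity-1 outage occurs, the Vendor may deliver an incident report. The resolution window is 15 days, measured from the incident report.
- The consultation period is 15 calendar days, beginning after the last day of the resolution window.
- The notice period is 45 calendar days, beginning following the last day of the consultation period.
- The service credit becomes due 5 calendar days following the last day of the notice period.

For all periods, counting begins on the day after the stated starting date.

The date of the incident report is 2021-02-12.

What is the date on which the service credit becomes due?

Adding 15 calendar days to 2021-02-12 gives 2021-02-27, which is the last day of the resolution window.
The last day of the consultation period: 15 calendar days after 2021-02-27 is 2021-03-14.
The last day of the notice period: 45 calendar days after 2021-03-14 is 2021-04-28.
The date on which the service credit becomes due: 2021-04-28 + 5 days = 2021-05-03.

2021-05-03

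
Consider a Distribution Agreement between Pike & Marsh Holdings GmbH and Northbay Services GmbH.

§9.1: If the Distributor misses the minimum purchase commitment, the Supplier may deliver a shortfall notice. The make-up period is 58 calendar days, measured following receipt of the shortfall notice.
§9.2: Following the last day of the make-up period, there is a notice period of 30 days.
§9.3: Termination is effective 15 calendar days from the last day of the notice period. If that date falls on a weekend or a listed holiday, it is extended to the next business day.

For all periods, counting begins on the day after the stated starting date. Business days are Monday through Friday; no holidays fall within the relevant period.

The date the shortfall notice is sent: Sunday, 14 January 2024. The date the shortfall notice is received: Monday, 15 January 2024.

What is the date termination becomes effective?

29 April 2024

The last day of the make-up period: 58 calendar days after 15 January 2024 is 13 March 2024.
Adding 30 calendar days to 13 March 2024 gives 12 April 2024, which is the last day of the notice period.
Adding 15 calendar days to 12 April 2024 gives 27 April 2024, which is the date termination becomes effective. That falls on a Saturday, so it rolls to the next business day, Monday, 29 April 2024.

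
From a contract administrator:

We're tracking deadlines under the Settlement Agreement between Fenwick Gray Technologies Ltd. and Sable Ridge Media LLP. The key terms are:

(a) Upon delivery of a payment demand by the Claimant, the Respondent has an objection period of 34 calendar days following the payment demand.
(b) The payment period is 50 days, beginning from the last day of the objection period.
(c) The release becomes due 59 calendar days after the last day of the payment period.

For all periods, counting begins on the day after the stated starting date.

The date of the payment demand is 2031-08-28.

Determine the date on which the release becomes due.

The last day of the objection period: 34 calendar days after 2031-08-28 is 2031-10-01.
Adding 50 calendar days to 2031-10-01 gives 2031-11-20, which is the last day of the payment period.
The date on which the release becomes due: 59 calendar days after 2031-11-20 is 2032-01-18.

2032-01-18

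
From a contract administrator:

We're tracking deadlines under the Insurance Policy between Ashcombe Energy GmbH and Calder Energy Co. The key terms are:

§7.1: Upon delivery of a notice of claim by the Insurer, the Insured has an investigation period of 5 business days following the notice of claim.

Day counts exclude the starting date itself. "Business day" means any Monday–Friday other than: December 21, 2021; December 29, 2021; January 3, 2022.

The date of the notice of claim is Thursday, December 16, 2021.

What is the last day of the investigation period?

December 24, 2021

The last day of the investigation period: 5 business days after Thursday, December 16, 2021, skipping weekends and the listed holiday on Dec 21 — Dec 17, Dec 20, Dec 22, Dec 23, Dec 24 — lands on Friday, December 24, 2021.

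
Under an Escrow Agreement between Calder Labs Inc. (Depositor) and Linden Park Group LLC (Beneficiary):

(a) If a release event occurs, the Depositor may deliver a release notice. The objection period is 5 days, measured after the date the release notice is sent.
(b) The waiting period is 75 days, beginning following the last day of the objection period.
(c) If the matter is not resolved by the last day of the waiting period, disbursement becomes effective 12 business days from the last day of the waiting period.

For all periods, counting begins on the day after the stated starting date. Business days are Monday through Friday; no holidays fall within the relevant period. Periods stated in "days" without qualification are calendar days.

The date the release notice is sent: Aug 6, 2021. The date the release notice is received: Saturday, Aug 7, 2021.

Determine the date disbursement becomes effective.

Nov 10, 2021

The last day of the objection period: Aug 6, 2021 + 5 days = Aug 11, 2021.
The last day of the waiting period: 75 calendar days after Aug 11, 2021 is Oct 25, 2021.
The date disbursement becomes effective: 12 business days after Monday, Oct 25, 2021, skipping weekends — Oct 26, Oct 27, Oct 28, Oct 29, …, Nov 8, Nov 9, Nov 10 — lands on Wednesday, Nov 10, 2021.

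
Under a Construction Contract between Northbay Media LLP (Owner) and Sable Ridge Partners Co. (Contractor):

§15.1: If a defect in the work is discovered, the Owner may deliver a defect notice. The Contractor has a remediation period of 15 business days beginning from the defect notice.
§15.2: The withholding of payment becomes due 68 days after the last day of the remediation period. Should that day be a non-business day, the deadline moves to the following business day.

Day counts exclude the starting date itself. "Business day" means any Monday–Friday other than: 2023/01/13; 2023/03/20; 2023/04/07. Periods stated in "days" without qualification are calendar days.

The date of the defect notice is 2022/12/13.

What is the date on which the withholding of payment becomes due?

The last day of the remediation period: 15 business days after Tuesday, 2022/12/13, skipping weekends — Dec 14, Dec 15, Dec 16, Dec 19, …, Dec 30, Jan 2, Jan 3 — lands on Tuesday, 2023/01/03.
Adding 68 calendar days to 2023/01/03 gives 2023/03/12, which is the date on which the withholding of payment becomes due. That falls on a Sunday, so it rolls to the next business day, Monday, 2023/03/13.

2023/03/13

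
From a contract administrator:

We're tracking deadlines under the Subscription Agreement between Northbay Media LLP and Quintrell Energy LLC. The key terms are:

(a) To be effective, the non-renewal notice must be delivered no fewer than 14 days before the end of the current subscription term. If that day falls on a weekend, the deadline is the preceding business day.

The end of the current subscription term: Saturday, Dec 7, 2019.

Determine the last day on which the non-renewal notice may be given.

Nov 22, 2019

Dec 7, 2019 minus 14 days is Nov 23, 2019. That is a Saturday, so the deadline moves back to Friday, Nov 22, 2019.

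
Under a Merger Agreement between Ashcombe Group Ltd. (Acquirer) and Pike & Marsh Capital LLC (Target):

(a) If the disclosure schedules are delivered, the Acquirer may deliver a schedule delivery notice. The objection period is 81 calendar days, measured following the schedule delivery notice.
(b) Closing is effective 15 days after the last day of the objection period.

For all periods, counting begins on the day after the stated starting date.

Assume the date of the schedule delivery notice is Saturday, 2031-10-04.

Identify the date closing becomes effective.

The last day of the objection period: 81 calendar days after 2031-10-04 is 2031-12-24.
Adding 15 calendar days to 2031-12-24 gives 2032-01-08, which is the date closing becomes effective.

2032-01-08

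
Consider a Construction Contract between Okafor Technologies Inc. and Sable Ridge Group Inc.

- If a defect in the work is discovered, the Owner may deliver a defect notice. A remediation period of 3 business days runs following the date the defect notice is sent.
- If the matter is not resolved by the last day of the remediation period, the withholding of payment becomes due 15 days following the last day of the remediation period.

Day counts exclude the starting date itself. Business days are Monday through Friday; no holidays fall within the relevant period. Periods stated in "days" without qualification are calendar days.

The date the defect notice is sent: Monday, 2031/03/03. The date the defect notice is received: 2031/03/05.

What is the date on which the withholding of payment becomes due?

2031/03/21

From Monday, 2031/03/03, 3 business days (Mar 4, Mar 5, Mar 6, skipping weekends) brings us to Thursday, 2031/03/06, which is the last day of the remediation period.
Adding 15 calendar days to 2031/03/06 gives 2031/03/21, which is the date on which the withholding of payment becomes due.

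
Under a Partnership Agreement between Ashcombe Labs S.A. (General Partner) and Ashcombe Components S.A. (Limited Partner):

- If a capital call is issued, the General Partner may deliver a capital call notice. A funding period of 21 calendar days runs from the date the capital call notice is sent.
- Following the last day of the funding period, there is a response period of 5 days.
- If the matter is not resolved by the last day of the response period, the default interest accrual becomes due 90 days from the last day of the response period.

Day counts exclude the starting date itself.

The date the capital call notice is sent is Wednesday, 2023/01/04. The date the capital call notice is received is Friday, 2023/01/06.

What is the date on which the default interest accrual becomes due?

The last day of the funding period: 2023/01/04 + 21 days = 2023/01/25.
The last day of the response period: 2023/01/25 + 5 days = 2023/01/30.
The date on which the default interest accrual becomes due: 2023/01/30 + 90 days = 2023/04/30.

2023/04/30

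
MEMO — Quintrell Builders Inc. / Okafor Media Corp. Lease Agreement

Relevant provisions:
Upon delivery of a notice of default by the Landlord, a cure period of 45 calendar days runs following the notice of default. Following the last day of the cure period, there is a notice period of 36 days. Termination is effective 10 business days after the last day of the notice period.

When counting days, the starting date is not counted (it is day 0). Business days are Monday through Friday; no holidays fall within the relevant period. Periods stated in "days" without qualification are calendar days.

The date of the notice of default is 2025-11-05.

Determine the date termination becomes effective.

The last day of the cure period: 2025-11-05 + 45 days = 2025-12-20.
The last day of the notice period: 2025-12-20 + 36 days = 2026-01-25.
From Sunday, 2026-01-25, 10 business days (Jan 26, Jan 27, Jan 28, Jan 29, Jan 30, Feb 2, Feb 3, Feb 4, Feb 5, Feb 6, skipping weekends) brings us to Friday, 2026-02-06, which is the date termination becomes effective.

2026-02-06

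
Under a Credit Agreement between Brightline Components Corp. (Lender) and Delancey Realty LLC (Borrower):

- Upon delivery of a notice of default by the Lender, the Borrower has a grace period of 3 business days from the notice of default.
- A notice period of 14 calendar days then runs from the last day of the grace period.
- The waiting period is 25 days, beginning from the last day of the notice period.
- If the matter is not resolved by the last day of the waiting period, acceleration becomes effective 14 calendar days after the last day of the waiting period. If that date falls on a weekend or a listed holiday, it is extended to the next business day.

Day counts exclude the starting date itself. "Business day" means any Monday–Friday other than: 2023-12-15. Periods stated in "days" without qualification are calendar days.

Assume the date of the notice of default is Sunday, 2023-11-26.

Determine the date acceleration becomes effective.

2024-01-22

From Sunday, 2023-11-26, 3 business days (Nov 27, Nov 28, Nov 29, skipping weekends) brings us to Wednesday, 2023-11-29, which is the last day of the grace period.
Adding 14 calendar days to 2023-11-29 gives 2023-12-13, which is the last day of the notice period.
Adding 25 calendar days to 2023-12-13 gives 2024-01-07, which is the last day of the waiting period.
The date acceleration becomes effective: 14 calendar days after 2024-01-07 is 2024-01-21. That falls on a Sunday, so it rolls to the next business day, Monday, 2024-01-22.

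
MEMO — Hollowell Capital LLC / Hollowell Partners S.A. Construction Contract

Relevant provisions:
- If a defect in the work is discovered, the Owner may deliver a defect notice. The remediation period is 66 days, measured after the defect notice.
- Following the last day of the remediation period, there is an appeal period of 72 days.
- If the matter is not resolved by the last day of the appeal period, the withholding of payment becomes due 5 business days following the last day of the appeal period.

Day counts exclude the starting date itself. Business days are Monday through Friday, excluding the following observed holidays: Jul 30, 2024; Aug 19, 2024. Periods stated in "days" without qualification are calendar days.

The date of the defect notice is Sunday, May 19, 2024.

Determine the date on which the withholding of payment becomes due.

Oct 11, 2024

The last day of the remediation period: 66 calendar days after May 19, 2024 is Jul 24, 2024.
The last day of the appeal period: Jul 24, 2024 + 72 days = Oct 4, 2024.
The date on which the withholding of payment becomes due: counting 5 business days from Friday, Oct 4, 2024 (Oct 7, Oct 8, Oct 9, Oct 10, Oct 11, skipping weekends) reaches Friday, Oct 11, 2024.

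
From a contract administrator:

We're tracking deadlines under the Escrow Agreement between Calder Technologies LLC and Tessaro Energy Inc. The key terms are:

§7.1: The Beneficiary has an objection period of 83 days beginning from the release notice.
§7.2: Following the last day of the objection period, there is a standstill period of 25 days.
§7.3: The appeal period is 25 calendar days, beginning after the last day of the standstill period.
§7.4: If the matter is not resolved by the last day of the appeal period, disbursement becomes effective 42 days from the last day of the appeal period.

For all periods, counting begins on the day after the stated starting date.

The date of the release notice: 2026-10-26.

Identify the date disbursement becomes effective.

Adding 83 calendar days to 2026-10-26 gives 2027-01-17, which is the last day of the objection period.
The last day of the standstill period: 25 calendar days after 2027-01-17 is 2027-02-11.
Adding 25 calendar days to 2027-02-11 gives 2027-03-08, which is the last day of the appeal period.
The date disbursement becomes effective: 2027-03-08 + 42 days = 2027-04-19.

2027-04-19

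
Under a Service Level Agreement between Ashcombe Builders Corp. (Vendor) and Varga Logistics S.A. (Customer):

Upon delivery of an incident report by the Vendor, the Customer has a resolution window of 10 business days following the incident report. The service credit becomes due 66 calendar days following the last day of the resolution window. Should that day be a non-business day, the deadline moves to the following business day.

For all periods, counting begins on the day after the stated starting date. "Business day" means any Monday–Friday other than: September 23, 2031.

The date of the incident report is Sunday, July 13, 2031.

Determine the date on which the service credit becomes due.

September 29, 2031

From Sunday, July 13, 2031, 10 business days (Jul 14, Jul 15, Jul 16, Jul 17, Jul 18, Jul 21, Jul 22, Jul 23, Jul 24, Jul 25, skipping weekends) brings us to Friday, July 25, 2031, which is the last day of the resolution window.
The date on which the service credit becomes due: 66 calendar days after July 25, 2031 is September 29, 2031. September 29, 2031 is a Monday and is not a listed holiday, so no roll-forward applies.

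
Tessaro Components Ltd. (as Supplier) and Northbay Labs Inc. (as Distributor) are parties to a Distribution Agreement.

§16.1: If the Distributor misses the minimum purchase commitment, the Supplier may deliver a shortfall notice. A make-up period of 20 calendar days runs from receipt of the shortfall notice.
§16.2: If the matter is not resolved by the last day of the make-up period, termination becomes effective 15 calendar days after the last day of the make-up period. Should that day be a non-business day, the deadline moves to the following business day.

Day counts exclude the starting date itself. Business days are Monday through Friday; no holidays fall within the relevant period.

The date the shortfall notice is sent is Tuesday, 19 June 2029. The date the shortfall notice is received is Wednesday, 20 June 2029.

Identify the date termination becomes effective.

Adding 20 calendar days to 20 June 2029 gives 10 July 2029, which is the last day of the make-up period.
The date termination becomes effective: 15 calendar days after 10 July 2029 is 25 July 2029. 25 July 2029 is a Wednesday, so no roll-forward applies.

25 July 2029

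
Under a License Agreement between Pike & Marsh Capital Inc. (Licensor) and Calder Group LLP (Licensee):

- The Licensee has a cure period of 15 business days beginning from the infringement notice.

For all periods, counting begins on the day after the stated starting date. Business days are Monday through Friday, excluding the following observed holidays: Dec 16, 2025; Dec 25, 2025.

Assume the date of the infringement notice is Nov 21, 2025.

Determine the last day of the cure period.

The last day of the cure period: 15 business days after Friday, Nov 21, 2025, skipping weekends — Nov 24, Nov 25, Nov 26, Nov 27, …, Dec 10, Dec 11, Dec 12 — lands on Friday, Dec 12, 2025.

Dec 12, 2025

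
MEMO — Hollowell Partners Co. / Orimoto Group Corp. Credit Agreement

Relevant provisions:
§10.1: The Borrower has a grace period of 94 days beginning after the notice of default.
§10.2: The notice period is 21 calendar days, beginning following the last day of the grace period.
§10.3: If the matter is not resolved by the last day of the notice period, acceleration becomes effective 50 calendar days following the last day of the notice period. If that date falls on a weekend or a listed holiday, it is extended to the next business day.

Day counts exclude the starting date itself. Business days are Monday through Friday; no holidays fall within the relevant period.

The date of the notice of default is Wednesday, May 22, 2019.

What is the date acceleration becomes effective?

Nov 4, 2019

Adding 94 calendar days to May 22, 2019 gives Aug 24, 2019, which is the last day of the grace period.
Adding 21 calendar days to Aug 24, 2019 gives Sep 14, 2019, which is the last day of the notice period.
Adding 50 calendar days to Sep 14, 2019 gives Nov 3, 2019, which is the date acceleration becomes effective. That falls on a Sunday, so it rolls to the next business day, Monday, Nov 4, 2019.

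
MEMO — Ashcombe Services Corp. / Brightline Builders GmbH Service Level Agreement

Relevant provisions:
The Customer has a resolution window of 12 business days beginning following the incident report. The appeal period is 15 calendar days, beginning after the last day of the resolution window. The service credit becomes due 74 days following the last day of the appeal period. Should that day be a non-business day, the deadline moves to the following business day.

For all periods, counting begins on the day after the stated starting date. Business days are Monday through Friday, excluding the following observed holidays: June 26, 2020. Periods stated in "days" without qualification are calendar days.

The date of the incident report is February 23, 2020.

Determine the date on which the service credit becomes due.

The last day of the resolution window: counting 12 business days from Sunday, February 23, 2020 (Feb 24, Feb 25, Feb 26, Feb 27, …, Mar 6, Mar 9, Mar 10, skipping weekends) reaches Tuesday, March 10, 2020.
Adding 15 calendar days to March 10, 2020 gives March 25, 2020, which is the last day of the appeal period.
Adding 74 calendar days to March 25, 2020 gives June 7, 2020, which is the date on which the service credit becomes due. That falls on a Sunday, so it rolls to the next business day, Monday, June 8, 2020.

June 8, 2020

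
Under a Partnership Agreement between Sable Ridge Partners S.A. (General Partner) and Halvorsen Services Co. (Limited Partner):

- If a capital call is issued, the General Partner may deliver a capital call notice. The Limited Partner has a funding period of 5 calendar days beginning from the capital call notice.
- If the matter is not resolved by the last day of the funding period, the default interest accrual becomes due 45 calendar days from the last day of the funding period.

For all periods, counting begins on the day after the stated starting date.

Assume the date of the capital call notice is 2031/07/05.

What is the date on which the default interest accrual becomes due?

2031/08/24

Adding 5 calendar days to 2031/07/05 gives 2031/07/10, which is the last day of the funding period.
Adding 45 calendar days to 2031/07/10 gives 2031/08/24, which is the date on which the default interest accrual becomes due.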